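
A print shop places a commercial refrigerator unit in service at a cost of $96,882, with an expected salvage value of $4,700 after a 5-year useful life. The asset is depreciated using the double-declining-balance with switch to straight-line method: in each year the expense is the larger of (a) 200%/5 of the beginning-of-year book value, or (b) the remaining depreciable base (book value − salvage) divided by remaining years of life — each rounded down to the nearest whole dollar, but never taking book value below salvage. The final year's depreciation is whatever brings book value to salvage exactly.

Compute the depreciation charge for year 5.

Depreciable base = $96,882 − $4,700 = $92,182.
Year 1: DB = ⌊$96,882 × 200%/5⌋ = $38,752; SL = ⌊$92,182/5⌋ = $18,436 → take DB $38,752. Book value $58,130.
Year 2: DB = ⌊$58,130 × 200%/5⌋ = $23,252; SL = ⌊$53,430/4⌋ = $13,357 → take DB $23,252. Book value $34,878.
Year 3: DB = ⌊$34,878 × 200%/5⌋ = $13,951; SL = ⌊$30,178/3⌋ = $10,059 → take DB $13,951. Book value $20,927.
Year 4: DB = ⌊$20,927 × 200%/5⌋ = $8,370; SL = ⌊$16,227/2⌋ = $8,113 → take DB $8,370. Book value $12,557.
Year 5 (final): $12,557 − $4,700 = $7,857. Book value $4,700.

$7,857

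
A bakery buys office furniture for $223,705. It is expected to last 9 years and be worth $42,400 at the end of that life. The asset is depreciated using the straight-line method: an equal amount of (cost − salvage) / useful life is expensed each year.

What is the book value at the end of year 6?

Depreciable base = $223,705 − $42,400 = $181,305.
Annual expense = $181,305 / 9 = $20,145.
End of year 1: book value $203,560.
End of year 2: book value $183,415.
End of year 3: book value $163,270.
End of year 4: book value $143,125.
End of year 5: book value $122,980.
End of year 6: book value $102,835.

$102,835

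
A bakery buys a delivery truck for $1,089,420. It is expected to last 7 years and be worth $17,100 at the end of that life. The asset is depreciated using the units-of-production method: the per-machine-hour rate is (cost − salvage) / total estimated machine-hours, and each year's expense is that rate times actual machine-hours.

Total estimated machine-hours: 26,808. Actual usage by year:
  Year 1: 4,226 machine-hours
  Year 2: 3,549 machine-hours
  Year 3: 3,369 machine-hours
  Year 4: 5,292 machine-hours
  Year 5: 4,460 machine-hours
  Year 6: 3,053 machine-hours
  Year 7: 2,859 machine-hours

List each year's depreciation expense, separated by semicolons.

Depreciable base = $1,089,420 − $17,100 = $1,072,320.
Rate = $1,072,320 / 26,808 machine-hours = $40 per machine-hour.
Year 1: 4,226 × $40 = $169,040. Book value $920,380.
Year 2: 3,549 × $40 = $141,960. Book value $778,420.
Year 3: 3,369 × $40 = $134,760. Book value $643,660.
Year 4: 5,292 × $40 = $211,680. Book value $431,980.
Year 5: 4,460 × $40 = $178,400. Book value $253,580.
Year 6: 3,053 × $40 = $122,120. Book value $131,460.
Year 7: 2,859 × $40 = $114,360. Book value $17,100.

$169,040; $141,960; $134,760; $211,680; $178,400; $122,120; $114,360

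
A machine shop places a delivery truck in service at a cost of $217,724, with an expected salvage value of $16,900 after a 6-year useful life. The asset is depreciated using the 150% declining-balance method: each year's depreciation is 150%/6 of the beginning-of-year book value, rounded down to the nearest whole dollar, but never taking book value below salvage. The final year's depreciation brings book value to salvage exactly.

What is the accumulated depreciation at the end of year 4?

$148,834

Depreciable base = $217,724 − $16,900 = $200,824.
Year 1: ⌊$217,724 × 150%/6⌋ = $54,431. Book value $163,293.
Year 2: ⌊$163,293 × 150%/6⌋ = $40,823. Book value $122,470.
Year 3: ⌊$122,470 × 150%/6⌋ = $30,617. Book value $91,853.
Year 4: ⌊$91,853 × 150%/6⌋ = $22,963. Book value $68,890.
Accumulated through year 4 = $217,724 − $68,890 = $148,834.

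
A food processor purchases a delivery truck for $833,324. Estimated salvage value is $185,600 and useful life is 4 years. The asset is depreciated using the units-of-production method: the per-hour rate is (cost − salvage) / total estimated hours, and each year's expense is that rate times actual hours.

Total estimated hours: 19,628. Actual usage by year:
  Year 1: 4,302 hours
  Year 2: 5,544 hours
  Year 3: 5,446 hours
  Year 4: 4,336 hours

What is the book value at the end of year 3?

Depreciable base = $833,324 − $185,600 = $647,724.
Rate = $647,724 / 19,628 hours = $33 per hour.
Year 1: 4,302 × $33 = $141,966. Book value $691,358.
Year 2: 5,544 × $33 = $182,952. Book value $508,406.
Year 3: 5,446 × $33 = $179,718. Book value $328,688.

$328,688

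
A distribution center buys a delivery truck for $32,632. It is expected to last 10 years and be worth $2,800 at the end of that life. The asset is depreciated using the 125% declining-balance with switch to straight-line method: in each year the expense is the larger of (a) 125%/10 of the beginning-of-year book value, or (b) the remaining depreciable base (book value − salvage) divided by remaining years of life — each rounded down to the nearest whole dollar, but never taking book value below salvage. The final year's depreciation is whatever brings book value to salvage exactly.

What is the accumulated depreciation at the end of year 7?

Depreciable base = $32,632 − $2,800 = $29,832.
Year 1: DB = ⌊$32,632 × 125%/10⌋ = $4,079; SL = ⌊$29,832/10⌋ = $2,983 → take DB $4,079. Book value $28,553.
Year 2: DB = ⌊$28,553 × 125%/10⌋ = $3,569; SL = ⌊$25,753/9⌋ = $2,861 → take DB $3,569. Book value $24,984.
Year 3: DB = ⌊$24,984 × 125%/10⌋ = $3,123; SL = ⌊$22,184/8⌋ = $2,773 → take DB $3,123. Book value $21,861.
Year 4: DB = ⌊$21,861 × 125%/10⌋ = $2,732; SL = ⌊$19,061/7⌋ = $2,723 → take DB $2,732. Book value $19,129.
Year 5: DB = ⌊$19,129 × 125%/10⌋ = $2,391; SL = ⌊$16,329/6⌋ = $2,721 → take SL $2,721. Book value $16,408.
Year 6: DB = ⌊$16,408 × 125%/10⌋ = $2,051; SL = ⌊$13,608/5⌋ = $2,721 → take SL $2,721. Book value $13,687.
Year 7: DB = ⌊$13,687 × 125%/10⌋ = $1,710; SL = ⌊$10,887/4⌋ = $2,721 → take SL $2,721. Book value $10,966.
Accumulated through year 7 = $32,632 − $10,966 = $21,666.

$21,666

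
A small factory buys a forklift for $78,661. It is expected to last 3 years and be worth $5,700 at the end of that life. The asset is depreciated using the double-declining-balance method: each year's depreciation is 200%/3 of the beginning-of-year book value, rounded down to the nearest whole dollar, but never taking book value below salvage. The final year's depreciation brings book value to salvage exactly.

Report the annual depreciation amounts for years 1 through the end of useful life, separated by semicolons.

$52,440; $17,480; $3,041

Depreciable base = $78,661 − $5,700 = $72,961.
Year 1: ⌊$78,661 × 200%/3⌋ = $52,440. Book value $26,221.
Year 2: ⌊$26,221 × 200%/3⌋ = $17,480. Book value $8,741.
Year 3 (final): $8,741 − $5,700 = $3,041. Book value $5,700.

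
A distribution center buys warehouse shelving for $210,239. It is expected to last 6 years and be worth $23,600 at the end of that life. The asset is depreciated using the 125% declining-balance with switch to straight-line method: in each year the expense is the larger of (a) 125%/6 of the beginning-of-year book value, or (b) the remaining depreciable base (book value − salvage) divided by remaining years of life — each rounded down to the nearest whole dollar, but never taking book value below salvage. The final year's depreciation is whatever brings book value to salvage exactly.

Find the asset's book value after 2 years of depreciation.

Depreciable base = $210,239 − $23,600 = $186,639.
Year 1: DB = ⌊$210,239 × 125%/6⌋ = $43,799; SL = ⌊$186,639/6⌋ = $31,106 → take DB $43,799. Book value $166,440.
Year 2: DB = ⌊$166,440 × 125%/6⌋ = $34,675; SL = ⌊$142,840/5⌋ = $28,568 → take DB $34,675. Book value $131,765.

$131,765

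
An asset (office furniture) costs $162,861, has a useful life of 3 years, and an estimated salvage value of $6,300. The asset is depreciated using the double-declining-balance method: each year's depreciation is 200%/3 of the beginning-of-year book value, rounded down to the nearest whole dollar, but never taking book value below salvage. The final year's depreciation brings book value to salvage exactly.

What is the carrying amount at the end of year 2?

$18,096

Depreciable base = $162,861 − $6,300 = $156,561.
Year 1: ⌊$162,861 × 200%/3⌋ = $108,574. Book value $54,287.
Year 2: ⌊$54,287 × 200%/3⌋ = $36,191. Book value $18,096.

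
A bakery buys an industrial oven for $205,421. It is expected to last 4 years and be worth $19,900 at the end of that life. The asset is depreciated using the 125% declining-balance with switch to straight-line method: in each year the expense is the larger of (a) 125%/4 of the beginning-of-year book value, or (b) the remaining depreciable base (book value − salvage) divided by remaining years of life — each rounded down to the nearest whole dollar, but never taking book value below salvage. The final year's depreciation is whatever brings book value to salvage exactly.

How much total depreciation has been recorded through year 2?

Depreciable base = $205,421 − $19,900 = $185,521.
Year 1: DB = ⌊$205,421 × 125%/4⌋ = $64,194; SL = ⌊$185,521/4⌋ = $46,380 → take DB $64,194. Book value $141,227.
Year 2: DB = ⌊$141,227 × 125%/4⌋ = $44,133; SL = ⌊$121,327/3⌋ = $40,442 → take DB $44,133. Book value $97,094.
Accumulated through year 2 = $205,421 − $97,094 = $108,327.

$108,327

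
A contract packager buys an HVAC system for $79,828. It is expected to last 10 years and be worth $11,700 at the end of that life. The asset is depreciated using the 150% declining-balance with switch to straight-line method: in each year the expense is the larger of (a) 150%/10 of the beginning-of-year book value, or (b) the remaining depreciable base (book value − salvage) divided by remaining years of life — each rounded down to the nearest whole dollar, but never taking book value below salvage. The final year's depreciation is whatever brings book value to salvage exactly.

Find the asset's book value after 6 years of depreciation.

Depreciable base = $79,828 − $11,700 = $68,128.
Year 1: DB = ⌊$79,828 × 150%/10⌋ = $11,974; SL = ⌊$68,128/10⌋ = $6,812 → take DB $11,974. Book value $67,854.
Year 2: DB = ⌊$67,854 × 150%/10⌋ = $10,178; SL = ⌊$56,154/9⌋ = $6,239 → take DB $10,178. Book value $57,676.
Year 3: DB = ⌊$57,676 × 150%/10⌋ = $8,651; SL = ⌊$45,976/8⌋ = $5,747 → take DB $8,651. Book value $49,025.
Year 4: DB = ⌊$49,025 × 150%/10⌋ = $7,353; SL = ⌊$37,325/7⌋ = $5,332 → take DB $7,353. Book value $41,672.
Year 5: DB = ⌊$41,672 × 150%/10⌋ = $6,250; SL = ⌊$29,972/6⌋ = $4,995 → take DB $6,250. Book value $35,422.
Year 6: DB = ⌊$35,422 × 150%/10⌋ = $5,313; SL = ⌊$23,722/5⌋ = $4,744 → take DB $5,313. Book value $30,109.

$30,109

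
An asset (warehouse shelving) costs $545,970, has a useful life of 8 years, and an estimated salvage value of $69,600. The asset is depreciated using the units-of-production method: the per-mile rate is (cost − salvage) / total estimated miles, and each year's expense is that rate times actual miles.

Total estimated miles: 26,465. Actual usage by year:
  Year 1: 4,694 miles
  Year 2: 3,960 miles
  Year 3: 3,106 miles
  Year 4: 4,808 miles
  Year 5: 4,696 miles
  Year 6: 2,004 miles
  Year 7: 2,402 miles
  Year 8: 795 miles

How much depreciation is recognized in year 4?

Depreciable base = $545,970 − $69,600 = $476,370.
Rate = $476,370 / 26,465 miles = $18 per mile.
Year 1: 4,694 × $18 = $84,492. Book value $461,478.
Year 2: 3,960 × $18 = $71,280. Book value $390,198.
Year 3: 3,106 × $18 = $55,908. Book value $334,290.
Year 4: 4,808 × $18 = $86,544. Book value $247,746.

$86,544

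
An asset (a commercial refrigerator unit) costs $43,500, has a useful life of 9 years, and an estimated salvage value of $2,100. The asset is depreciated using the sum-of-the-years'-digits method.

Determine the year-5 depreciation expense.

Depreciable base = $43,500 − $2,100 = $41,400.
Sum of the years' digits = 9+8+7+6+5+4+3+2+1 = 45.
Year 1: $41,400 × 9/45 = $8,280. Book value $35,220.
Year 2: $41,400 × 8/45 = $7,360. Book value $27,860.
Year 3: $41,400 × 7/45 = $6,440. Book value $21,420.
Year 4: $41,400 × 6/45 = $5,520. Book value $15,900.
Year 5: $41,400 × 5/45 = $4,600. Book value $11,300.

$4,600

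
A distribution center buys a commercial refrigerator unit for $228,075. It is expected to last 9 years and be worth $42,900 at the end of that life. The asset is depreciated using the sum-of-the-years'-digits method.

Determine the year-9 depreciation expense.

Depreciable base = $228,075 − $42,900 = $185,175.
Sum of the years' digits = 9+8+7+6+5+4+3+2+1 = 45.
Year 1: $185,175 × 9/45 = $37,035. Book value $191,040.
Year 2: $185,175 × 8/45 = $32,920. Book value $158,120.
Year 3: $185,175 × 7/45 = $28,805. Book value $129,315.
Year 4: $185,175 × 6/45 = $24,690. Book value $104,625.
Year 5: $185,175 × 5/45 = $20,575. Book value $84,050.
Year 6: $185,175 × 4/45 = $16,460. Book value $67,590.
Year 7: $185,175 × 3/45 = $12,345. Book value $55,245.
Year 8: $185,175 × 2/45 = $8,230. Book value $47,015.
Year 9: $185,175 × 1/45 = $4,115. Book value $42,900.

$4,115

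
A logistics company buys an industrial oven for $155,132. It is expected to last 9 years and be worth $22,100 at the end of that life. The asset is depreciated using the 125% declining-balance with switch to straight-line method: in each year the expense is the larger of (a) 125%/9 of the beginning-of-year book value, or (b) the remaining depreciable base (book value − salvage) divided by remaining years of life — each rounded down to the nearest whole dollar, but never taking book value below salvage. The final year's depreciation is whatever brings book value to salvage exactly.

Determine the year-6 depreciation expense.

Depreciable base = $155,132 − $22,100 = $133,032.
Year 1: DB = ⌊$155,132 × 125%/9⌋ = $21,546; SL = ⌊$133,032/9⌋ = $14,781 → take DB $21,546. Book value $133,586.
Year 2: DB = ⌊$133,586 × 125%/9⌋ = $18,553; SL = ⌊$111,486/8⌋ = $13,935 → take DB $18,553. Book value $115,033.
Year 3: DB = ⌊$115,033 × 125%/9⌋ = $15,976; SL = ⌊$92,933/7⌋ = $13,276 → take DB $15,976. Book value $99,057.
Year 4: DB = ⌊$99,057 × 125%/9⌋ = $13,757; SL = ⌊$76,957/6⌋ = $12,826 → take DB $13,757. Book value $85,300.
Year 5: DB = ⌊$85,300 × 125%/9⌋ = $11,847; SL = ⌊$63,200/5⌋ = $12,640 → take SL $12,640. Book value $72,660.
Year 6: DB = ⌊$72,660 × 125%/9⌋ = $10,091; SL = ⌊$50,560/4⌋ = $12,640 → take SL $12,640. Book value $60,020.

$12,640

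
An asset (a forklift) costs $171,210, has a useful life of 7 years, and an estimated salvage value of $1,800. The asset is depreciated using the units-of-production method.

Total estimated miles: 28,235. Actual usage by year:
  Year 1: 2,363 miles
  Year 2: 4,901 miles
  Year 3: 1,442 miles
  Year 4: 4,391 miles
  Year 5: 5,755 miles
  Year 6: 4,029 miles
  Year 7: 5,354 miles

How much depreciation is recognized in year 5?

$34,530

Depreciable base = $171,210 − $1,800 = $169,410.
Rate = $169,410 / 28,235 miles = $6 per mile.
Year 1: 2,363 × $6 = $14,178. Book value $157,032.
Year 2: 4,901 × $6 = $29,406. Book value $127,626.
Year 3: 1,442 × $6 = $8,652. Book value $118,974.
Year 4: 4,391 × $6 = $26,346. Book value $92,628.
Year 5: 5,755 × $6 = $34,530. Book value $58,098.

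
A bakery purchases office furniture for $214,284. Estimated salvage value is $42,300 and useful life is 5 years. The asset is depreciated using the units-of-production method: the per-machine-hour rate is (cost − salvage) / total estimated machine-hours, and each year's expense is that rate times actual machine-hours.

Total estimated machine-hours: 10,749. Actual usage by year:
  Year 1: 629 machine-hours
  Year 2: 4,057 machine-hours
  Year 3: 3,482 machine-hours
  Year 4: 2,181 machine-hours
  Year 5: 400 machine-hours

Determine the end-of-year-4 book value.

$48,700

Depreciable base = $214,284 − $42,300 = $171,984.
Rate = $171,984 / 10,749 machine-hours = $16 per machine-hour.
Year 1: 629 × $16 = $10,064. Book value $204,220.
Year 2: 4,057 × $16 = $64,912. Book value $139,308.
Year 3: 3,482 × $16 = $55,712. Book value $83,596.
Year 4: 2,181 × $16 = $34,896. Book value $48,700.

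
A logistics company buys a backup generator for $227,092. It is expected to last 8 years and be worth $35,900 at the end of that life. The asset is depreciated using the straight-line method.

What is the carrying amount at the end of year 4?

$131,496

Depreciable base = $227,092 − $35,900 = $191,192.
Annual expense = $191,192 / 8 = $23,899.
End of year 1: book value $203,193.
End of year 2: book value $179,294.
End of year 3: book value $155,395.
End of year 4: book value $131,496.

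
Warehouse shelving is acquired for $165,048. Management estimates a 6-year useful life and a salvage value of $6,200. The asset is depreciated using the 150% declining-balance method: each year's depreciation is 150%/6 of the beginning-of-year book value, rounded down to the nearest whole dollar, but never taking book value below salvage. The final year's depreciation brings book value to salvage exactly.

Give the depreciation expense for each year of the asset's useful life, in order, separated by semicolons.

$41,262; $30,946; $23,210; $17,407; $13,055; $32,968

Depreciable base = $165,048 − $6,200 = $158,848.
Year 1: ⌊$165,048 × 150%/6⌋ = $41,262. Book value $123,786.
Year 2: ⌊$123,786 × 150%/6⌋ = $30,946. Book value $92,840.
Year 3: ⌊$92,840 × 150%/6⌋ = $23,210. Book value $69,630.
Year 4: ⌊$69,630 × 150%/6⌋ = $17,407. Book value $52,223.
Year 5: ⌊$52,223 × 150%/6⌋ = $13,055. Book value $39,168.
Year 6 (final): $39,168 − $6,200 = $32,968. Book value $6,200.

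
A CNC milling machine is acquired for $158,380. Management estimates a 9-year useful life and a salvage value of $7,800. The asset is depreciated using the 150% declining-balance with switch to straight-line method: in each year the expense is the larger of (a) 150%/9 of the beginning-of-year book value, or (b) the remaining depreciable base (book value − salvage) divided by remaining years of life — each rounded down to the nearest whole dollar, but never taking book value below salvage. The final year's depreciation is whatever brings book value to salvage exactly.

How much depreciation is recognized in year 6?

Depreciable base = $158,380 − $7,800 = $150,580.
Year 1: DB = ⌊$158,380 × 150%/9⌋ = $26,396; SL = ⌊$150,580/9⌋ = $16,731 → take DB $26,396. Book value $131,984.
Year 2: DB = ⌊$131,984 × 150%/9⌋ = $21,997; SL = ⌊$124,184/8⌋ = $15,523 → take DB $21,997. Book value $109,987.
Year 3: DB = ⌊$109,987 × 150%/9⌋ = $18,331; SL = ⌊$102,187/7⌋ = $14,598 → take DB $18,331. Book value $91,656.
Year 4: DB = ⌊$91,656 × 150%/9⌋ = $15,276; SL = ⌊$83,856/6⌋ = $13,976 → take DB $15,276. Book value $76,380.
Year 5: DB = ⌊$76,380 × 150%/9⌋ = $12,730; SL = ⌊$68,580/5⌋ = $13,716 → take SL $13,716. Book value $62,664.
Year 6: DB = ⌊$62,664 × 150%/9⌋ = $10,444; SL = ⌊$54,864/4⌋ = $13,716 → take SL $13,716. Book value $48,948.

$13,716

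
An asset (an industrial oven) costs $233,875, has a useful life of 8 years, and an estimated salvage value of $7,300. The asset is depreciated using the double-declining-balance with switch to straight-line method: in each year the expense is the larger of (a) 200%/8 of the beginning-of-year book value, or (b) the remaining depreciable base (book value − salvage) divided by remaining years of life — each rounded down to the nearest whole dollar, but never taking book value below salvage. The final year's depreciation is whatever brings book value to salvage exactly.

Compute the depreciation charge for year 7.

Depreciable base = $233,875 − $7,300 = $226,575.
Year 1: DB = ⌊$233,875 × 200%/8⌋ = $58,468; SL = ⌊$226,575/8⌋ = $28,321 → take DB $58,468. Book value $175,407.
Year 2: DB = ⌊$175,407 × 200%/8⌋ = $43,851; SL = ⌊$168,107/7⌋ = $24,015 → take DB $43,851. Book value $131,556.
Year 3: DB = ⌊$131,556 × 200%/8⌋ = $32,889; SL = ⌊$124,256/6⌋ = $20,709 → take DB $32,889. Book value $98,667.
Year 4: DB = ⌊$98,667 × 200%/8⌋ = $24,666; SL = ⌊$91,367/5⌋ = $18,273 → take DB $24,666. Book value $74,001.
Year 5: DB = ⌊$74,001 × 200%/8⌋ = $18,500; SL = ⌊$66,701/4⌋ = $16,675 → take DB $18,500. Book value $55,501.
Year 6: DB = ⌊$55,501 × 200%/8⌋ = $13,875; SL = ⌊$48,201/3⌋ = $16,067 → take SL $16,067. Book value $39,434.
Year 7: DB = ⌊$39,434 × 200%/8⌋ = $9,858; SL = ⌊$32,134/2⌋ = $16,067 → take SL $16,067. Book value $23,367.

$16,067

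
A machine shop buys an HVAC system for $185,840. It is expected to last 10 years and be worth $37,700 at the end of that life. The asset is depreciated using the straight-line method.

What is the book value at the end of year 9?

Depreciable base = $185,840 − $37,700 = $148,140.
Annual expense = $148,140 / 10 = $14,814.
End of year 1: book value $171,026.
End of year 2: book value $156,212.
End of year 3: book value $141,398.
End of year 4: book value $126,584.
End of year 5: book value $111,770.
End of year 6: book value $96,956.
End of year 7: book value $82,142.
End of year 8: book value $67,328.
End of year 9: book value $52,514.

$52,514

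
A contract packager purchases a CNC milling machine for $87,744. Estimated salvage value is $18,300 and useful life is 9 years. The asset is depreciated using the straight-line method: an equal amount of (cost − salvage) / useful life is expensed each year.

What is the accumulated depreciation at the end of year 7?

$54,012

Depreciable base = $87,744 − $18,300 = $69,444.
Annual expense = $69,444 / 9 = $7,716.
End of year 1: book value $80,028.
End of year 2: book value $72,312.
End of year 3: book value $64,596.
End of year 4: book value $56,880.
End of year 5: book value $49,164.
End of year 6: book value $41,448.
End of year 7: book value $33,732.
Accumulated through year 7 = $87,744 − $33,732 = $54,012.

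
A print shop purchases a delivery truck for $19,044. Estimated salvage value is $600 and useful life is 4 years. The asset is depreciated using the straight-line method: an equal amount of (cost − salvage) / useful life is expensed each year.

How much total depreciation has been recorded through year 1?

Depreciable base = $19,044 − $600 = $18,444.
Annual expense = $18,444 / 4 = $4,611.
End of year 1: book value $14,433.
Accumulated through year 1 = $19,044 − $14,433 = $4,611.

$4,611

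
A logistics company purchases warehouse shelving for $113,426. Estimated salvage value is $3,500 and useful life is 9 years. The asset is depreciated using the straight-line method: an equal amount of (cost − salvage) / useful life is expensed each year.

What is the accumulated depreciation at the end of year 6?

$73,284

Depreciable base = $113,426 − $3,500 = $109,926.
Annual expense = $109,926 / 9 = $12,214.
End of year 1: book value $101,212.
End of year 2: book value $88,998.
End of year 3: book value $76,784.
End of year 4: book value $64,570.
End of year 5: book value $52,356.
End of year 6: book value $40,142.
Accumulated through year 6 = $113,426 − $40,142 = $73,284.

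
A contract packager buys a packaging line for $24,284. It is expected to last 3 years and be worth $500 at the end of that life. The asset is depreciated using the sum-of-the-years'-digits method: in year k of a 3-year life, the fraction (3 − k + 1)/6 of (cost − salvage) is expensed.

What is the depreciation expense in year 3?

Depreciable base = $24,284 − $500 = $23,784.
Sum of the years' digits = 3+2+1 = 6.
Year 1: $23,784 × 3/6 = $11,892. Book value $12,392.
Year 2: $23,784 × 2/6 = $7,928. Book value $4,464.
Year 3: $23,784 × 1/6 = $3,964. Book value $500.

$3,964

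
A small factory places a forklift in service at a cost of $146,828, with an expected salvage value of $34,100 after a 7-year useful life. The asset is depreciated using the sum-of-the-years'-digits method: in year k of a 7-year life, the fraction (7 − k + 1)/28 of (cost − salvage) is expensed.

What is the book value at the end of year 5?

$46,178

Depreciable base = $146,828 − $34,100 = $112,728.
Sum of the years' digits = 7+6+5+4+3+2+1 = 28.
Year 1: $112,728 × 7/28 = $28,182. Book value $118,646.
Year 2: $112,728 × 6/28 = $24,156. Book value $94,490.
Year 3: $112,728 × 5/28 = $20,130. Book value $74,360.
Year 4: $112,728 × 4/28 = $16,104. Book value $58,256.
Year 5: $112,728 × 3/28 = $12,078. Book value $46,178.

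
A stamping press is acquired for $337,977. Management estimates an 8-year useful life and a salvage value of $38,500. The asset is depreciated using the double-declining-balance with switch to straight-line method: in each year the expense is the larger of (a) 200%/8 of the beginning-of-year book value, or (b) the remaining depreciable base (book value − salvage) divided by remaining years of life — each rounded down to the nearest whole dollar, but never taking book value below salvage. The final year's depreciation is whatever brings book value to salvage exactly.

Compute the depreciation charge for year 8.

$6,616

Depreciable base = $337,977 − $38,500 = $299,477.
Year 1: DB = ⌊$337,977 × 200%/8⌋ = $84,494; SL = ⌊$299,477/8⌋ = $37,434 → take DB $84,494. Book value $253,483.
Year 2: DB = ⌊$253,483 × 200%/8⌋ = $63,370; SL = ⌊$214,983/7⌋ = $30,711 → take DB $63,370. Book value $190,113.
Year 3: DB = ⌊$190,113 × 200%/8⌋ = $47,528; SL = ⌊$151,613/6⌋ = $25,268 → take DB $47,528. Book value $142,585.
Year 4: DB = ⌊$142,585 × 200%/8⌋ = $35,646; SL = ⌊$104,085/5⌋ = $20,817 → take DB $35,646. Book value $106,939.
Year 5: DB = ⌊$106,939 × 200%/8⌋ = $26,734; SL = ⌊$68,439/4⌋ = $17,109 → take DB $26,734. Book value $80,205.
Year 6: DB = ⌊$80,205 × 200%/8⌋ = $20,051; SL = ⌊$41,705/3⌋ = $13,901 → take DB $20,051. Book value $60,154.
Year 7: DB = ⌊$60,154 × 200%/8⌋ = $15,038; SL = ⌊$21,654/2⌋ = $10,827 → take DB $15,038. Book value $45,116.
Year 8 (final): $45,116 − $38,500 = $6,616. Book value $38,500.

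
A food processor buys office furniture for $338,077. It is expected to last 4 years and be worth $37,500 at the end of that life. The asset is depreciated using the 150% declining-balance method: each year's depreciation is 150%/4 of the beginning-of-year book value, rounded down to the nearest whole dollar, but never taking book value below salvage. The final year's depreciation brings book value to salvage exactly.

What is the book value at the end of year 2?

Depreciable base = $338,077 − $37,500 = $300,577.
Year 1: ⌊$338,077 × 150%/4⌋ = $126,778. Book value $211,299.
Year 2: ⌊$211,299 × 150%/4⌋ = $79,237. Book value $132,062.

$132,062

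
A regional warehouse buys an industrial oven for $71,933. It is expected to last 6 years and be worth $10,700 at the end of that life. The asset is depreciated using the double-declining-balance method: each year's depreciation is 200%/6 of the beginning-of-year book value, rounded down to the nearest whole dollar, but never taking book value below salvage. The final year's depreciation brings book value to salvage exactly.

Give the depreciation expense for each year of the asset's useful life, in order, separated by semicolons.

Depreciable base = $71,933 − $10,700 = $61,233.
Year 1: ⌊$71,933 × 200%/6⌋ = $23,977. Book value $47,956.
Year 2: ⌊$47,956 × 200%/6⌋ = $15,985. Book value $31,971.
Year 3: ⌊$31,971 × 200%/6⌋ = $10,657. Book value $21,314.
Year 4: ⌊$21,314 × 200%/6⌋ = $7,104. Book value $14,210.
Year 5: ⌊$14,210 × 200%/6⌋ = $4,736, capped at $3,510. Book value $10,700.
Year 6 (final): $10,700 − $10,700 = $0. Book value $10,700.

$23,977; $15,985; $10,657; $7,104; $3,510; $0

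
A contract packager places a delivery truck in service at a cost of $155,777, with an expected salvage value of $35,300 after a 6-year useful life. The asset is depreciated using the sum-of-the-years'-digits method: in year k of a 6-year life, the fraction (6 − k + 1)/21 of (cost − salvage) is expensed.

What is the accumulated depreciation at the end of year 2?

$63,107

Depreciable base = $155,777 − $35,300 = $120,477.
Sum of the years' digits = 6+5+4+3+2+1 = 21.
Year 1: $120,477 × 6/21 = $34,422. Book value $121,355.
Year 2: $120,477 × 5/21 = $28,685. Book value $92,670.
Accumulated through year 2 = $155,777 − $92,670 = $63,107.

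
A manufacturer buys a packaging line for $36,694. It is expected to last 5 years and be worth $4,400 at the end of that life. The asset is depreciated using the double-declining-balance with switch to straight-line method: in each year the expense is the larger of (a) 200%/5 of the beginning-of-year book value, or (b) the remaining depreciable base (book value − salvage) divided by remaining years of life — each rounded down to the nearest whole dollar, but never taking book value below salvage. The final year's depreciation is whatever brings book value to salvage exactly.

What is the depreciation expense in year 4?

Depreciable base = $36,694 − $4,400 = $32,294.
Year 1: DB = ⌊$36,694 × 200%/5⌋ = $14,677; SL = ⌊$32,294/5⌋ = $6,458 → take DB $14,677. Book value $22,017.
Year 2: DB = ⌊$22,017 × 200%/5⌋ = $8,806; SL = ⌊$17,617/4⌋ = $4,404 → take DB $8,806. Book value $13,211.
Year 3: DB = ⌊$13,211 × 200%/5⌋ = $5,284; SL = ⌊$8,811/3⌋ = $2,937 → take DB $5,284. Book value $7,927.
Year 4: DB = ⌊$7,927 × 200%/5⌋ = $3,170; SL = ⌊$3,527/2⌋ = $1,763 → take DB $3,170. Book value $4,757.

$3,170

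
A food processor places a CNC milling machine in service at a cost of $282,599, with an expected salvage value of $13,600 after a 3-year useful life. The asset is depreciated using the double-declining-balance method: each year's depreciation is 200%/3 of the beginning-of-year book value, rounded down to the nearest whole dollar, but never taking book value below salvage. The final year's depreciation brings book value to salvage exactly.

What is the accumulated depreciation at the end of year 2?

$251,199

Depreciable base = $282,599 − $13,600 = $268,999.
Year 1: ⌊$282,599 × 200%/3⌋ = $188,399. Book value $94,200.
Year 2: ⌊$94,200 × 200%/3⌋ = $62,800. Book value $31,400.
Accumulated through year 2 = $282,599 − $31,400 = $251,199.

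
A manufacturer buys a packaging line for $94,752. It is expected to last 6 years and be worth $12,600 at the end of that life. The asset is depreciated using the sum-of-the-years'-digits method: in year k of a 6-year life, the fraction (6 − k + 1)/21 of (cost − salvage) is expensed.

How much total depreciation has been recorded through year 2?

Depreciable base = $94,752 − $12,600 = $82,152.
Sum of the years' digits = 6+5+4+3+2+1 = 21.
Year 1: $82,152 × 6/21 = $23,472. Book value $71,280.
Year 2: $82,152 × 5/21 = $19,560. Book value $51,720.
Accumulated through year 2 = $94,752 − $51,720 = $43,032.

$43,032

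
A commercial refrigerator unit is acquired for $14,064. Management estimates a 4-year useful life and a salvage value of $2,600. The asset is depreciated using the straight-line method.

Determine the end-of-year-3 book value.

Depreciable base = $14,064 − $2,600 = $11,464.
Annual expense = $11,464 / 4 = $2,866.
End of year 1: book value $11,198.
End of year 2: book value $8,332.
End of year 3: book value $5,466.

$5,466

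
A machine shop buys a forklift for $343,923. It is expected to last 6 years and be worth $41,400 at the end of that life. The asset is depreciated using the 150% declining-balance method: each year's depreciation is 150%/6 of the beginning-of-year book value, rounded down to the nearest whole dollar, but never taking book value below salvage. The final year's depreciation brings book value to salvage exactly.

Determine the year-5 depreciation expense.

Depreciable base = $343,923 − $41,400 = $302,523.
Year 1: ⌊$343,923 × 150%/6⌋ = $85,980. Book value $257,943.
Year 2: ⌊$257,943 × 150%/6⌋ = $64,485. Book value $193,458.
Year 3: ⌊$193,458 × 150%/6⌋ = $48,364. Book value $145,094.
Year 4: ⌊$145,094 × 150%/6⌋ = $36,273. Book value $108,821.
Year 5: ⌊$108,821 × 150%/6⌋ = $27,205. Book value $81,616.

$27,205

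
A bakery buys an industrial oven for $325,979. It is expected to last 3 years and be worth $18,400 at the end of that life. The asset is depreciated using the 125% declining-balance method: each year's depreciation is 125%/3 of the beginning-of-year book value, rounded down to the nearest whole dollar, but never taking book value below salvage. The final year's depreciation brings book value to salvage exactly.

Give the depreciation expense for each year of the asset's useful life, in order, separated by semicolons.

Depreciable base = $325,979 − $18,400 = $307,579.
Year 1: ⌊$325,979 × 125%/3⌋ = $135,824. Book value $190,155.
Year 2: ⌊$190,155 × 125%/3⌋ = $79,231. Book value $110,924.
Year 3 (final): $110,924 − $18,400 = $92,524. Book value $18,400.

$135,824; $79,231; $92,524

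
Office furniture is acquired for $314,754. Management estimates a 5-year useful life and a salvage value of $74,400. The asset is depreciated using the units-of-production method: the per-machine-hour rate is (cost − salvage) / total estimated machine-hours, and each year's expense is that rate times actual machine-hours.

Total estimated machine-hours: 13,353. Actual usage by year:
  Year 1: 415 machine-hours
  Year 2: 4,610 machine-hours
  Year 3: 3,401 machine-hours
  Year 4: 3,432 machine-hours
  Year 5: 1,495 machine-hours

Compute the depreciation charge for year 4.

$61,776

Depreciable base = $314,754 − $74,400 = $240,354.
Rate = $240,354 / 13,353 machine-hours = $18 per machine-hour.
Year 1: 415 × $18 = $7,470. Book value $307,284.
Year 2: 4,610 × $18 = $82,980. Book value $224,304.
Year 3: 3,401 × $18 = $61,218. Book value $163,086.
Year 4: 3,432 × $18 = $61,776. Book value $101,310.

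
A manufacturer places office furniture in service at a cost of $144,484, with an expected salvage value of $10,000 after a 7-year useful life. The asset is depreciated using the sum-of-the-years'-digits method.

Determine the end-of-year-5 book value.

$24,409

Depreciable base = $144,484 − $10,000 = $134,484.
Sum of the years' digits = 7+6+5+4+3+2+1 = 28.
Year 1: $134,484 × 7/28 = $33,621. Book value $110,863.
Year 2: $134,484 × 6/28 = $28,818. Book value $82,045.
Year 3: $134,484 × 5/28 = $24,015. Book value $58,030.
Year 4: $134,484 × 4/28 = $19,212. Book value $38,818.
Year 5: $134,484 × 3/28 = $14,409. Book value $24,409.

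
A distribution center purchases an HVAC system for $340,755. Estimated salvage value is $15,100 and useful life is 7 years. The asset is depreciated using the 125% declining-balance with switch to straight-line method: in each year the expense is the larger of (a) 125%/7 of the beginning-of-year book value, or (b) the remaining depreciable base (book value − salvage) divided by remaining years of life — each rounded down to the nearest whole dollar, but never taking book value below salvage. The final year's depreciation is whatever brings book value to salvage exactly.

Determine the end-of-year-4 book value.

$143,995

Depreciable base = $340,755 − $15,100 = $325,655.
Year 1: DB = ⌊$340,755 × 125%/7⌋ = $60,849; SL = ⌊$325,655/7⌋ = $46,522 → take DB $60,849. Book value $279,906.
Year 2: DB = ⌊$279,906 × 125%/7⌋ = $49,983; SL = ⌊$264,806/6⌋ = $44,134 → take DB $49,983. Book value $229,923.
Year 3: DB = ⌊$229,923 × 125%/7⌋ = $41,057; SL = ⌊$214,823/5⌋ = $42,964 → take SL $42,964. Book value $186,959.
Year 4: DB = ⌊$186,959 × 125%/7⌋ = $33,385; SL = ⌊$171,859/4⌋ = $42,964 → take SL $42,964. Book value $143,995.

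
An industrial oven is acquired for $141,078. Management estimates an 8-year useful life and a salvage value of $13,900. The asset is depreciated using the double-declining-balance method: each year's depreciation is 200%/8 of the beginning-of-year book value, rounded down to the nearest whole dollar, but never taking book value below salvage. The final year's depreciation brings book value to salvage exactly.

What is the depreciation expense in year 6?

$8,370

Depreciable base = $141,078 − $13,900 = $127,178.
Year 1: ⌊$141,078 × 200%/8⌋ = $35,269. Book value $105,809.
Year 2: ⌊$105,809 × 200%/8⌋ = $26,452. Book value $79,357.
Year 3: ⌊$79,357 × 200%/8⌋ = $19,839. Book value $59,518.
Year 4: ⌊$59,518 × 200%/8⌋ = $14,879. Book value $44,639.
Year 5: ⌊$44,639 × 200%/8⌋ = $11,159. Book value $33,480.
Year 6: ⌊$33,480 × 200%/8⌋ = $8,370. Book value $25,110.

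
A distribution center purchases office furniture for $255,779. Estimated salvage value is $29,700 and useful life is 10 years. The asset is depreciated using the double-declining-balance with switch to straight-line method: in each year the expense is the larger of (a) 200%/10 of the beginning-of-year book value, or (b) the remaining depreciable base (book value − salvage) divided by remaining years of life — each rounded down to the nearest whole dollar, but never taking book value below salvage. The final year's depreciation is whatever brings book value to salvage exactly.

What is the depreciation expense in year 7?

Depreciable base = $255,779 − $29,700 = $226,079.
Year 1: DB = ⌊$255,779 × 200%/10⌋ = $51,155; SL = ⌊$226,079/10⌋ = $22,607 → take DB $51,155. Book value $204,624.
Year 2: DB = ⌊$204,624 × 200%/10⌋ = $40,924; SL = ⌊$174,924/9⌋ = $19,436 → take DB $40,924. Book value $163,700.
Year 3: DB = ⌊$163,700 × 200%/10⌋ = $32,740; SL = ⌊$134,000/8⌋ = $16,750 → take DB $32,740. Book value $130,960.
Year 4: DB = ⌊$130,960 × 200%/10⌋ = $26,192; SL = ⌊$101,260/7⌋ = $14,465 → take DB $26,192. Book value $104,768.
Year 5: DB = ⌊$104,768 × 200%/10⌋ = $20,953; SL = ⌊$75,068/6⌋ = $12,511 → take DB $20,953. Book value $83,815.
Year 6: DB = ⌊$83,815 × 200%/10⌋ = $16,763; SL = ⌊$54,115/5⌋ = $10,823 → take DB $16,763. Book value $67,052.
Year 7: DB = ⌊$67,052 × 200%/10⌋ = $13,410; SL = ⌊$37,352/4⌋ = $9,338 → take DB $13,410. Book value $53,642.

$13,410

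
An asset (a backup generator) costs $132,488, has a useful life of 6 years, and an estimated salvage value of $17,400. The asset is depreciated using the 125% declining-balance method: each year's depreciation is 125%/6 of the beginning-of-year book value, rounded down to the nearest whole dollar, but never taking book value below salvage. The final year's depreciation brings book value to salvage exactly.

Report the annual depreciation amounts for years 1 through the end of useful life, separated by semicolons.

Depreciable base = $132,488 − $17,400 = $115,088.
Year 1: ⌊$132,488 × 125%/6⌋ = $27,601. Book value $104,887.
Year 2: ⌊$104,887 × 125%/6⌋ = $21,851. Book value $83,036.
Year 3: ⌊$83,036 × 125%/6⌋ = $17,299. Book value $65,737.
Year 4: ⌊$65,737 × 125%/6⌋ = $13,695. Book value $52,042.
Year 5: ⌊$52,042 × 125%/6⌋ = $10,842. Book value $41,200.
Year 6 (final): $41,200 − $17,400 = $23,800. Book value $17,400.

$27,601; $21,851; $17,299; $13,695; $10,842; $23,800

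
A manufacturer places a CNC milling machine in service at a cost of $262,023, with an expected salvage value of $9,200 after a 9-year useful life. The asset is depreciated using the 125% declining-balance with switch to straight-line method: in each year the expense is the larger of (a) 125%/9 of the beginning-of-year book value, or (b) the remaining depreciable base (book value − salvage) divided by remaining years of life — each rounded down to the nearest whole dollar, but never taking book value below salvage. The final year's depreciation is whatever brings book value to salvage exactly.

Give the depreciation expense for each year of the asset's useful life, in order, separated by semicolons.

Depreciable base = $262,023 − $9,200 = $252,823.
Year 1: DB = ⌊$262,023 × 125%/9⌋ = $36,392; SL = ⌊$252,823/9⌋ = $28,091 → take DB $36,392. Book value $225,631.
Year 2: DB = ⌊$225,631 × 125%/9⌋ = $31,337; SL = ⌊$216,431/8⌋ = $27,053 → take DB $31,337. Book value $194,294.
Year 3: DB = ⌊$194,294 × 125%/9⌋ = $26,985; SL = ⌊$185,094/7⌋ = $26,442 → take DB $26,985. Book value $167,309.
Year 4: DB = ⌊$167,309 × 125%/9⌋ = $23,237; SL = ⌊$158,109/6⌋ = $26,351 → take SL $26,351. Book value $140,958.
Year 5: DB = ⌊$140,958 × 125%/9⌋ = $19,577; SL = ⌊$131,758/5⌋ = $26,351 → take SL $26,351. Book value $114,607.
Year 6: DB = ⌊$114,607 × 125%/9⌋ = $15,917; SL = ⌊$105,407/4⌋ = $26,351 → take SL $26,351. Book value $88,256.
Year 7: DB = ⌊$88,256 × 125%/9⌋ = $12,257; SL = ⌊$79,056/3⌋ = $26,352 → take SL $26,352. Book value $61,904.
Year 8: DB = ⌊$61,904 × 125%/9⌋ = $8,597; SL = ⌊$52,704/2⌋ = $26,352 → take SL $26,352. Book value $35,552.
Year 9 (final): $35,552 − $9,200 = $26,352. Book value $9,200.

$36,392; $31,337; $26,985; $26,351; $26,351; $26,351; $26,352; $26,352; $26,352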